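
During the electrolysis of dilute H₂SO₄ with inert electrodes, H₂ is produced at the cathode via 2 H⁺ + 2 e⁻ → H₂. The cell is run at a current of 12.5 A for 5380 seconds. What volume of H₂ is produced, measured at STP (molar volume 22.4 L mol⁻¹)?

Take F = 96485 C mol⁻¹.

7.81 L

Q = I·t = 12.50 A × 5380.0 s = 67250 C.
n(e⁻) = Q/F = 67250 / 96485 = 0.6970 mol.
2 electrons are transferred per H₂ molecule, so n(H₂) = 0.6970 / 2 = 0.3485 mol.
V = n × V_m = 0.3485 × 22.4 = 7.81 L.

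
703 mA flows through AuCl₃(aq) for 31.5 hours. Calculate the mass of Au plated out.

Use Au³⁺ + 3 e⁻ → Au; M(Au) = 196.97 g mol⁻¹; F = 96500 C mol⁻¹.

54.2 g

Q = I·t = 0.7030 A × 113400 s = 79720 C.
n(e⁻) = Q/F = 79720 / 96500 = 0.8261 mol.
Au³⁺ + 3 e⁻ → Au, so n(Au) = n(e⁻)/3 = 0.2754 mol.
m = n·M = 0.2754 × 196.97 = 54.2 g.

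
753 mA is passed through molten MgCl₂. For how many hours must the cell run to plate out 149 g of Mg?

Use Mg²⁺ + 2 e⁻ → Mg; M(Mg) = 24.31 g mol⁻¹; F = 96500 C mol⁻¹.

436 h

n(Mg) = m/M = 149 / 24.31 = 6.129 mol.
Each Mg atom requires 2 electrons, so n(e⁻) = 2 × 6.129 = 12.26 mol.
Q = n(e⁻)·F = 12.26 × 96500 = 1183000 C.
t = Q/I = 1183000 / 0.7530 A = 1571000 s = 436 h.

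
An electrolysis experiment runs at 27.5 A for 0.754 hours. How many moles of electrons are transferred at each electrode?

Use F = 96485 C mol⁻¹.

Q = I·t = 27.50 A × 2714.4 s = 74650 C.
n(e⁻) = Q/F = 74650 / 96485 = 0.774 mol.

0.774 mol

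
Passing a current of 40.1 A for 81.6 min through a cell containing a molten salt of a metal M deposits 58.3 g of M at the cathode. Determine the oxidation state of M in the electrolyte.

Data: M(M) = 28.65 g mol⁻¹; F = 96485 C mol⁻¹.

+1

Q = I·t = 40.10 A × 4896.0 s = 196300 C, so n(e⁻) = 196300/96485 = 2.035 mol.
n(M) deposited = 58.3 / 28.65 = 2.035 mol.
Electrons per atom = n(e⁻)/n(M) = 2.035 / 2.035 = 1.00 ≈ 1, so the ion is M⁺.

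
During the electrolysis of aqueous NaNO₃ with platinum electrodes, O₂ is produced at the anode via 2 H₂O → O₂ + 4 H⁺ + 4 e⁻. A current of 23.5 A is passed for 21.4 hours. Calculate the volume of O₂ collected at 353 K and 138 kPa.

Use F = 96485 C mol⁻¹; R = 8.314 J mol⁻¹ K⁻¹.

99.8 L

Q = I·t = 23.50 A × 77040 s = 1810000 C.
n(e⁻) = Q/F = 1810000 / 96485 = 18.76 mol.
4 electrons are transferred per O₂ molecule, so n(O₂) = 18.76 / 4 = 4.691 mol.
V = nRT/P = (4.691 × 8.314 × 353) / (138 × 10³ Pa) = 0.0998 m³ = 99.8 L.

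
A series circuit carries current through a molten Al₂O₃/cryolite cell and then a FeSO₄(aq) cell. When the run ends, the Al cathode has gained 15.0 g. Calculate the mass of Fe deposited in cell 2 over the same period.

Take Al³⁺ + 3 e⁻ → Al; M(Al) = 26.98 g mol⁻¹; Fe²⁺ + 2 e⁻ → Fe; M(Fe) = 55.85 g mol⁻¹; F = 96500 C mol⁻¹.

46.6 g

n(Al) = 15.0 / 26.98 = 0.5560 mol.
Since Al³⁺ + 3 e⁻ → Al, n(e⁻) passed = 3 × 0.5560 = 1.668 mol.
Cells in series carry the same charge, so the same 1.668 mol of electrons passes through cell 2.
Fe²⁺ + 2 e⁻ → Fe, so n(Fe) = 1.668 / 2 = 0.8340 mol.
m(Fe) = 0.8340 × 55.85 = 46.6 g.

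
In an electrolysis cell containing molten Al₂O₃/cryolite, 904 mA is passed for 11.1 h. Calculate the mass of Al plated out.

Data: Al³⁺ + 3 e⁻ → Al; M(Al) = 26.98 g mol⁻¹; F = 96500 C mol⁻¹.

Q = I·t = 0.9040 A × 39960 s = 36120 C.
n(e⁻) = Q/F = 36120 / 96500 = 0.3743 mol.
Al³⁺ + 3 e⁻ → Al, so n(Al) = n(e⁻)/3 = 0.1248 mol.
m = n·M = 0.1248 × 26.98 = 3.37 g.

3.37 g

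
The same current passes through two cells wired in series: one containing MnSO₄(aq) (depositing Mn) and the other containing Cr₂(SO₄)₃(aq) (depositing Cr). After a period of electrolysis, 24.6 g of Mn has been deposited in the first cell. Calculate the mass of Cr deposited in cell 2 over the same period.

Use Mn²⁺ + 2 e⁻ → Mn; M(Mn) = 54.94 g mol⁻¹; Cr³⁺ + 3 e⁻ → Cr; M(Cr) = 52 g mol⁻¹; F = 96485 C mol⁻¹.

15.5 g

n(Mn) = 24.6 / 54.94 = 0.4478 mol.
Since Mn²⁺ + 2 e⁻ → Mn, n(e⁻) passed = 2 × 0.4478 = 0.8955 mol.
Cells in series carry the same charge, so the same 0.8955 mol of electrons passes through cell 2.
Cr³⁺ + 3 e⁻ → Cr, so n(Cr) = 0.8955 / 3 = 0.2985 mol.
m(Cr) = 0.2985 × 52 = 15.5 g.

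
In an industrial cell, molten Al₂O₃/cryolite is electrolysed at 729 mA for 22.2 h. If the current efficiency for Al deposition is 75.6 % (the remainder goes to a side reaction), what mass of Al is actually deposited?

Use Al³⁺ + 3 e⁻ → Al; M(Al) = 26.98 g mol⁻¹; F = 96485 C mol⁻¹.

4.11 g

Q = I·t = 0.7290 × 79920 = 58260 C.
n(e⁻) = 58260/96485 = 0.6038 mol; theoretically n(Al) = 0.6038/3 = 0.2013 mol, m_theo = 5.431 g.
At 75.6 % efficiency, m_actual = 0.756 × 5.431 = 4.11 g.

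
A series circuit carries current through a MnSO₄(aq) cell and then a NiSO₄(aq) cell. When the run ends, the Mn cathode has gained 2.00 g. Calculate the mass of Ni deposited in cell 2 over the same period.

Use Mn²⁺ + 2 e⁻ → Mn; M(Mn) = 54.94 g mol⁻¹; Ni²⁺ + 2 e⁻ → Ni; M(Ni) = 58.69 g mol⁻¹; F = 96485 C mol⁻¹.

2.14 g

n(Mn) = 2.00 / 54.94 = 0.03640 mol.
Since Mn²⁺ + 2 e⁻ → Mn, n(e⁻) passed = 2 × 0.03640 = 0.07281 mol.
Cells in series carry the same charge, so the same 0.07281 mol of electrons passes through cell 2.
Ni²⁺ + 2 e⁻ → Ni, so n(Ni) = 0.07281 / 2 = 0.03640 mol.
m(Ni) = 0.03640 × 58.69 = 2.14 g.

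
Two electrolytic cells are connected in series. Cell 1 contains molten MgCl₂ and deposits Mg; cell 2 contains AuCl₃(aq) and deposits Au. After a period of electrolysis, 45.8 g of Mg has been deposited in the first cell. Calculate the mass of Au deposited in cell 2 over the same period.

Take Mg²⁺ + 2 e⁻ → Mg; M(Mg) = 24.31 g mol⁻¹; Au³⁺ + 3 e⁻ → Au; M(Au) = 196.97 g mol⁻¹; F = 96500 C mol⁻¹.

n(Mg) = 45.8 / 24.31 = 1.884 mol.
Since Mg²⁺ + 2 e⁻ → Mg, n(e⁻) passed = 2 × 1.884 = 3.768 mol.
Cells in series carry the same charge, so the same 3.768 mol of electrons passes through cell 2.
Au³⁺ + 3 e⁻ → Au, so n(Au) = 3.768 / 3 = 1.256 mol.
m(Au) = 1.256 × 196.97 = 247 g.

247 g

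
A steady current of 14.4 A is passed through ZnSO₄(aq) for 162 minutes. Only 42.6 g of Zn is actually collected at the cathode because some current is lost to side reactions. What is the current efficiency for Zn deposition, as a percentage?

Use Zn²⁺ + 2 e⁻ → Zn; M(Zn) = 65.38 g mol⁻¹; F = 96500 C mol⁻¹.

89.8 %

Q = I·t = 14.40 × 9720.0 = 140000 C; n(e⁻) = 140000/96500 = 1.450 mol.
Theoretical n(Zn) = n(e⁻)/2 = 0.7252 mol, i.e. m_theo = 0.7252 × 65.38 = 47.42 g.
Efficiency = m_actual / m_theo = 42.6 / 47.42 = 89.8 %.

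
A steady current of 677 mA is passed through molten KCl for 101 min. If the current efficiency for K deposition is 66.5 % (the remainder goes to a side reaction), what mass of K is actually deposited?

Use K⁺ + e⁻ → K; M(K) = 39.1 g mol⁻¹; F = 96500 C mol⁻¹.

Q = I·t = 0.6770 × 6060.0 = 4103 C.
n(e⁻) = 4103/96500 = 0.04251 mol; theoretically n(K) = 0.04251/1 = 0.04251 mol, m_theo = 1.662 g.
At 66.5 % efficiency, m_actual = 0.665 × 1.662 = 1.11 g.

1.11 g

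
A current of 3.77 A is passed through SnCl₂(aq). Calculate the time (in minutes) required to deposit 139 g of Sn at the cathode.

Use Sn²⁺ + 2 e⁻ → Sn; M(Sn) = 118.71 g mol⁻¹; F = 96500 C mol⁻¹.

n(Sn) = m/M = 139 / 118.71 = 1.171 mol.
Each Sn atom requires 2 electrons, so n(e⁻) = 2 × 1.171 = 2.342 mol.
Q = n(e⁻)·F = 2.342 × 96500 = 226000 C.
t = Q/I = 226000 / 3.770 A = 59940 s = 999 min.

999 min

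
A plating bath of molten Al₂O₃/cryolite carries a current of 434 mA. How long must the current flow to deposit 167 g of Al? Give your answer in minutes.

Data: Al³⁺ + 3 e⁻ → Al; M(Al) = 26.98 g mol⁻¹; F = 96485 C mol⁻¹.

68800 min

n(Al) = m/M = 167 / 26.98 = 6.190 mol.
Each Al atom requires 3 electrons, so n(e⁻) = 3 × 6.190 = 18.57 mol.
Q = n(e⁻)·F = 18.57 × 96485 = 1792000 C.
t = Q/I = 1792000 / 0.4340 A = 4128000 s = 68800 min.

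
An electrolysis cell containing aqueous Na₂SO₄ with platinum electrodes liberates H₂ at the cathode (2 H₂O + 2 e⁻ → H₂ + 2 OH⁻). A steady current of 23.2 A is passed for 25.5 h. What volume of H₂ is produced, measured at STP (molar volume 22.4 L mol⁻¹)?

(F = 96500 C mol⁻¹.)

247 L

Q = I·t = 23.20 A × 91800 s = 2130000 C.
n(e⁻) = Q/F = 2130000 / 96500 = 22.07 mol.
2 electrons are transferred per H₂ molecule, so n(H₂) = 22.07 / 2 = 11.04 mol.
V = n × V_m = 11.04 × 22.4 = 247 L.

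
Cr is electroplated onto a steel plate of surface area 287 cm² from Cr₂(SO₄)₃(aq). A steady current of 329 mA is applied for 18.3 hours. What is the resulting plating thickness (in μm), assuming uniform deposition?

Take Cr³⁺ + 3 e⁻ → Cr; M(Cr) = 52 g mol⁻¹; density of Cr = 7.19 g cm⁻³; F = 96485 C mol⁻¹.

Q = I·t = 0.3290 × 65880 = 21670 C; n(e⁻) = 0.2246 mol.
n(Cr) = n(e⁻)/3 = 0.07488 mol, so m = 0.07488 × 52 = 3.894 g.
Volume = m/ρ = 3.894 / 7.19 = 0.5416 cm³.
Thickness = V/A = 0.5416 / 287 = 0.00189 cm = 18.9 μm.

18.9 μm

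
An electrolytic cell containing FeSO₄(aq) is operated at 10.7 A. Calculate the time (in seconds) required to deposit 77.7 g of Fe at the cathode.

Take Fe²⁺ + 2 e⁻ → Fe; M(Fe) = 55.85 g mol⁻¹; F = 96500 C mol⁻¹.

n(Fe) = m/M = 77.7 / 55.85 = 1.391 mol.
Each Fe atom requires 2 electrons, so n(e⁻) = 2 × 1.391 = 2.782 mol.
Q = n(e⁻)·F = 2.782 × 96500 = 268500 C.
t = Q/I = 268500 / 10.70 A = 25090 s.

25100 s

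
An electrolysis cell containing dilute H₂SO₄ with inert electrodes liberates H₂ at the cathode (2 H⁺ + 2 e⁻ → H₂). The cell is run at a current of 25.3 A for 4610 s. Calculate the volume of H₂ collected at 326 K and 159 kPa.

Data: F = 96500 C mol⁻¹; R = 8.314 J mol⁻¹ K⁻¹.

Q = I·t = 25.30 A × 4610.0 s = 116600 C.
n(e⁻) = Q/F = 116600 / 96500 = 1.209 mol.
2 electrons are transferred per H₂ molecule, so n(H₂) = 1.209 / 2 = 0.6043 mol.
V = nRT/P = (0.6043 × 8.314 × 326) / (159 × 10³ Pa) = 0.0103 m³ = 10.3 L.

10.3 L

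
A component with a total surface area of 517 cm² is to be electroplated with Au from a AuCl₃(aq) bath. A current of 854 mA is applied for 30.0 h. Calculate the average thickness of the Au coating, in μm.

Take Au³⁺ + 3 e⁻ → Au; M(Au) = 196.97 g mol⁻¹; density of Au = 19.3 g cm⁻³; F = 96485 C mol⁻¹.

Q = I·t = 0.8540 × 108000 = 92230 C; n(e⁻) = 0.9559 mol.
n(Au) = n(e⁻)/3 = 0.3186 mol, so m = 0.3186 × 196.97 = 62.76 g.
Volume = m/ρ = 62.76 / 19.3 = 3.252 cm³.
Thickness = V/A = 3.252 / 517 = 0.00629 cm = 62.9 μm.

62.9 μm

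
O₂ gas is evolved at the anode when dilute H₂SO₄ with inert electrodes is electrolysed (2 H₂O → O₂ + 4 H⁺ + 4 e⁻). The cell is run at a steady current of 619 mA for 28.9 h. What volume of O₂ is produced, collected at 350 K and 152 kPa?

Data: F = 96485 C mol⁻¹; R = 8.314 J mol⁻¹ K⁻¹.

Q = I·t = 0.6190 A × 104040 s = 64400 C.
n(e⁻) = Q/F = 64400 / 96485 = 0.6675 mol.
4 electrons are transferred per O₂ molecule, so n(O₂) = 0.6675 / 4 = 0.1669 mol.
V = nRT/P = (0.1669 × 8.314 × 350) / (152 × 10³ Pa) = 0.00319 m³ = 3.19 L.

3.19 L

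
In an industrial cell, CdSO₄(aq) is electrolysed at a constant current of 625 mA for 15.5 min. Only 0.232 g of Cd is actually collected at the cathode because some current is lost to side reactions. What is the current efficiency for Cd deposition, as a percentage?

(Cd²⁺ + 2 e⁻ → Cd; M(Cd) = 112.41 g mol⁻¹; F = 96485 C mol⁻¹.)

68.5 %

Q = I·t = 0.6250 × 930.00 = 581.2 C; n(e⁻) = 581.2/96485 = 0.006024 mol.
Theoretical n(Cd) = n(e⁻)/2 = 0.003012 mol, i.e. m_theo = 0.003012 × 112.41 = 0.3386 g.
Efficiency = m_actual / m_theo = 0.232 / 0.3386 = 68.5 %.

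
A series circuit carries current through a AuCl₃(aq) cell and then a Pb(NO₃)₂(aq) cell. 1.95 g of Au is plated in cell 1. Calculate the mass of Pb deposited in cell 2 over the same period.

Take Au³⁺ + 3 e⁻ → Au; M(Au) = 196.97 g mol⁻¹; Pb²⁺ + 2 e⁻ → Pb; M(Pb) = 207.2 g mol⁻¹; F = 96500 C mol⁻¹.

n(Au) = 1.95 / 196.97 = 0.009900 mol.
Since Au³⁺ + 3 e⁻ → Au, n(e⁻) passed = 3 × 0.009900 = 0.02970 mol.
Cells in series carry the same charge, so the same 0.02970 mol of electrons passes through cell 2.
Pb²⁺ + 2 e⁻ → Pb, so n(Pb) = 0.02970 / 2 = 0.01485 mol.
m(Pb) = 0.01485 × 207.2 = 3.08 g.

3.08 g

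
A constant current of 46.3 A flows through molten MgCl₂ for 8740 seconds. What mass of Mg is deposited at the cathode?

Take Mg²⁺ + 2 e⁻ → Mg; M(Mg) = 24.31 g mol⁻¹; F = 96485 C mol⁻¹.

Q = I·t = 46.30 A × 8740.0 s = 404700 C.
n(e⁻) = Q/F = 404700 / 96485 = 4.194 mol.
Mg²⁺ + 2 e⁻ → Mg, so n(Mg) = n(e⁻)/2 = 2.097 mol.
m = n·M = 2.097 × 24.31 = 51.0 g.

51.0 g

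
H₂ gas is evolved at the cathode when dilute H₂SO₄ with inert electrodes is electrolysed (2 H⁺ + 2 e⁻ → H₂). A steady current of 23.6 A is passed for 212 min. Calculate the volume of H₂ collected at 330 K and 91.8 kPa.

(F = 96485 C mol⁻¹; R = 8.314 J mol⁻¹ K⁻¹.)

Q = I·t = 23.60 A × 12720 s = 300200 C.
n(e⁻) = Q/F = 300200 / 96485 = 3.111 mol.
2 electrons are transferred per H₂ molecule, so n(H₂) = 3.111 / 2 = 1.556 mol.
V = nRT/P = (1.556 × 8.314 × 330) / (91.8 × 10³ Pa) = 0.0465 m³ = 46.5 L.

46.5 L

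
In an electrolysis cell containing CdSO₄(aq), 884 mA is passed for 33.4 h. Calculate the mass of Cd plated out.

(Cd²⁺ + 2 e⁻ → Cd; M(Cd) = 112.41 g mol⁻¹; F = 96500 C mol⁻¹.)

Q = I·t = 0.8840 A × 120240 s = 106300 C.
n(e⁻) = Q/F = 106300 / 96500 = 1.101 mol.
Cd²⁺ + 2 e⁻ → Cd, so n(Cd) = n(e⁻)/2 = 0.5507 mol.
m = n·M = 0.5507 × 112.41 = 61.9 g.

61.9 g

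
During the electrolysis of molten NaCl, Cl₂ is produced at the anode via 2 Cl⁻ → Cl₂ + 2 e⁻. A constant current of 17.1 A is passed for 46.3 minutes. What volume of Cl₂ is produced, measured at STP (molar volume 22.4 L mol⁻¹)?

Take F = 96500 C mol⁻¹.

5.51 L

Q = I·t = 17.10 A × 2778.0 s = 47500 C.
n(e⁻) = Q/F = 47500 / 96500 = 0.4923 mol.
2 electrons are transferred per Cl₂ molecule, so n(Cl₂) = 0.4923 / 2 = 0.2461 mol.
V = n × V_m = 0.2461 × 22.4 = 5.51 L.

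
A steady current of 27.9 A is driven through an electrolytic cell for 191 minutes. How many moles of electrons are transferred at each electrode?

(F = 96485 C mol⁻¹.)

3.31 mol

Q = I·t = 27.90 A × 11460 s = 319700 C.
n(e⁻) = Q/F = 319700 / 96485 = 3.31 mol.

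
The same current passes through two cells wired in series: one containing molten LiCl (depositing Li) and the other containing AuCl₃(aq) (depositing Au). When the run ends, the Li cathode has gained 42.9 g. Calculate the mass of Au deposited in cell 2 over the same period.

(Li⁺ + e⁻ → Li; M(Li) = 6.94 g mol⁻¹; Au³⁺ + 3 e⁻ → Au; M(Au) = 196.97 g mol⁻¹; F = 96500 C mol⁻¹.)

406 g

n(Li) = 42.9 / 6.94 = 6.182 mol.
Since Li⁺ + e⁻ → Li, n(e⁻) passed = 1 × 6.182 = 6.182 mol.
Cells in series carry the same charge, so the same 6.182 mol of electrons passes through cell 2.
Au³⁺ + 3 e⁻ → Au, so n(Au) = 6.182 / 3 = 2.061 mol.
m(Au) = 2.061 × 196.97 = 406 g.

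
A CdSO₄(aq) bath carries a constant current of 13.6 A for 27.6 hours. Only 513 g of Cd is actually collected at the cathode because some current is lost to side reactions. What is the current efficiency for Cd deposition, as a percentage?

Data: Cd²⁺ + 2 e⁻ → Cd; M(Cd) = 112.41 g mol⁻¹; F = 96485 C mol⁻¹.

65.2 %

Q = I·t = 13.60 × 99360 = 1351000 C; n(e⁻) = 1351000/96485 = 14.01 mol.
Theoretical n(Cd) = n(e⁻)/2 = 7.003 mol, i.e. m_theo = 7.003 × 112.41 = 787.2 g.
Efficiency = m_actual / m_theo = 513 / 787.2 = 65.2 %.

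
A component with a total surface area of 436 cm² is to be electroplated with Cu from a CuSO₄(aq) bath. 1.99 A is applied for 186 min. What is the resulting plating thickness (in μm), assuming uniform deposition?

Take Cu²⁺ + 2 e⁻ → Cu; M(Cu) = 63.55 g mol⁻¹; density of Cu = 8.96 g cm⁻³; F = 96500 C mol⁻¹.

18.7 μm

Q = I·t = 1.990 × 11160 = 22210 C; n(e⁻) = 0.2301 mol.
n(Cu) = n(e⁻)/2 = 0.1151 mol, so m = 0.1151 × 63.55 = 7.313 g.
Volume = m/ρ = 7.313 / 8.96 = 0.8161 cm³.
Thickness = V/A = 0.8161 / 436 = 0.00187 cm = 18.7 μm.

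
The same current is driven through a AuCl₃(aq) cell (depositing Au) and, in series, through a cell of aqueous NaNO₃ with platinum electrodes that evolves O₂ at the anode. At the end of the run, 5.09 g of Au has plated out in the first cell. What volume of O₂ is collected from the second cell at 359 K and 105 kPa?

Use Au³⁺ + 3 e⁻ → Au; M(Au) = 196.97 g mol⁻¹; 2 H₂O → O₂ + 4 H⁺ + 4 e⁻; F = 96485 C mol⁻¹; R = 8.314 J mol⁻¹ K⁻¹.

n(Au) = 5.09 / 196.97 = 0.02584 mol, so n(e⁻) = 3 × 0.02584 = 0.07752 mol.
The cells are in series, so the same 0.07752 mol of electrons passes through the second cell.
2 H₂O → O₂ + 4 H⁺ + 4 e⁻ — 4 mol e⁻ per mol O₂, so n(O₂) = 0.07752/4 = 0.01938 mol.
V = nRT/P = (0.01938 × 8.314 × 359) / (105 × 10³) = 5.51 × 10⁻⁴ m³ = 0.551 L.

0.551 L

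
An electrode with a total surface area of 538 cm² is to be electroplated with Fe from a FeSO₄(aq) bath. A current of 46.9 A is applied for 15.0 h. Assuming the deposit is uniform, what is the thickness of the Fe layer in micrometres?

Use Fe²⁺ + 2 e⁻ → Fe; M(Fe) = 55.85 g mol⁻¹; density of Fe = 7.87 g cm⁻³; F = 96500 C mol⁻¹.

Q = I·t = 46.90 × 54000 = 2533000 C; n(e⁻) = 26.24 mol.
n(Fe) = n(e⁻)/2 = 13.12 mol, so m = 13.12 × 55.85 = 732.9 g.
Volume = m/ρ = 732.9 / 7.87 = 93.12 cm³.
Thickness = V/A = 93.12 / 538 = 0.173 cm = 1730 μm.

1730 μm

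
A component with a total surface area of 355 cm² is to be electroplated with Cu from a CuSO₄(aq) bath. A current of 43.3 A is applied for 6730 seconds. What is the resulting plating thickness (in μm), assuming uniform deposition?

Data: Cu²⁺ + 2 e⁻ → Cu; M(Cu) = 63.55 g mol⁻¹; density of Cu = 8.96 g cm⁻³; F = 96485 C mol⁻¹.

302 μm

Q = I·t = 43.30 × 6730.0 = 291400 C; n(e⁻) = 3.020 mol.
n(Cu) = n(e⁻)/2 = 1.510 mol, so m = 1.510 × 63.55 = 95.97 g.
Volume = m/ρ = 95.97 / 8.96 = 10.71 cm³.
Thickness = V/A = 10.71 / 355 = 0.0302 cm = 302 μm.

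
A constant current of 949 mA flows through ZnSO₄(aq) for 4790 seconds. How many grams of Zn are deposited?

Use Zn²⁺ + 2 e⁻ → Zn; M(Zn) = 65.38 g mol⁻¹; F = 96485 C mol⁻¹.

Q = I·t = 0.9490 A × 4790.0 s = 4546 C.
n(e⁻) = Q/F = 4546 / 96485 = 0.04711 mol.
Zn²⁺ + 2 e⁻ → Zn, so n(Zn) = n(e⁻)/2 = 0.02356 mol.
m = n·M = 0.02356 × 65.38 = 1.54 g.

1.54 g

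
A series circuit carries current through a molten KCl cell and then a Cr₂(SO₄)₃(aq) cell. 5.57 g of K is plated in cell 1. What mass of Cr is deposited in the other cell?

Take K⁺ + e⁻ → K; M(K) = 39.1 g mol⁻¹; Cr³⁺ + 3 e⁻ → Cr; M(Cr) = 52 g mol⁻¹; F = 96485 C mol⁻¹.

2.47 g

n(K) = 5.57 / 39.1 = 0.1425 mol.
Since K⁺ + e⁻ → K, n(e⁻) passed = 1 × 0.1425 = 0.1425 mol.
Cells in series carry the same charge, so the same 0.1425 mol of electrons passes through cell 2.
Cr³⁺ + 3 e⁻ → Cr, so n(Cr) = 0.1425 / 3 = 0.04749 mol.
m(Cr) = 0.04749 × 52 = 2.47 g.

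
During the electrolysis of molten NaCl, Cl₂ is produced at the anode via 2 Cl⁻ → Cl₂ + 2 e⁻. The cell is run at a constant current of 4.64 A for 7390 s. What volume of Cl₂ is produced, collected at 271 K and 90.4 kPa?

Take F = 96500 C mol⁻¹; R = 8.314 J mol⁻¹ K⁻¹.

Q = I·t = 4.640 A × 7390.0 s = 34290 C.
n(e⁻) = Q/F = 34290 / 96500 = 0.3553 mol.
2 electrons are transferred per Cl₂ molecule, so n(Cl₂) = 0.3553 / 2 = 0.1777 mol.
V = nRT/P = (0.1777 × 8.314 × 271) / (90.4 × 10³ Pa) = 0.00443 m³ = 4.43 L.

4.43 L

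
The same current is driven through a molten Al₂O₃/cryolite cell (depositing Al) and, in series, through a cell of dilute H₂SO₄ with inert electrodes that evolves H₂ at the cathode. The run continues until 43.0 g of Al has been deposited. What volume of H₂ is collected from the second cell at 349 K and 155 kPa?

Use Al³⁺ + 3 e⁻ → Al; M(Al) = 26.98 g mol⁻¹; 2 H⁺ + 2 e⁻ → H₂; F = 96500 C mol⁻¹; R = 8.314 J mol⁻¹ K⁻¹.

n(Al) = 43.0 / 26.98 = 1.594 mol, so n(e⁻) = 3 × 1.594 = 4.781 mol.
The cells are in series, so the same 4.781 mol of electrons passes through the second cell.
2 H⁺ + 2 e⁻ → H₂ — 2 mol e⁻ per mol H₂, so n(H₂) = 4.781/2 = 2.391 mol.
V = nRT/P = (2.391 × 8.314 × 349) / (155 × 10³) = 0.0448 m³ = 44.8 L.

44.8 L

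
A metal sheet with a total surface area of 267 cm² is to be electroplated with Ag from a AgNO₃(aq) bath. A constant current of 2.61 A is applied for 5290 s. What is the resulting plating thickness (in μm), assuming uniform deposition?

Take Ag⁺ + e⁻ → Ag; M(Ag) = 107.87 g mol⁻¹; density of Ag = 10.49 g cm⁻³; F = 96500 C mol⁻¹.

55.1 μm

Q = I·t = 2.610 × 5290.0 = 13810 C; n(e⁻) = 0.1431 mol.
n(Ag) = n(e⁻)/1 = 0.1431 mol, so m = 0.1431 × 107.87 = 15.43 g.
Volume = m/ρ = 15.43 / 10.49 = 1.471 cm³.
Thickness = V/A = 1.471 / 267 = 0.00551 cm = 55.1 μm.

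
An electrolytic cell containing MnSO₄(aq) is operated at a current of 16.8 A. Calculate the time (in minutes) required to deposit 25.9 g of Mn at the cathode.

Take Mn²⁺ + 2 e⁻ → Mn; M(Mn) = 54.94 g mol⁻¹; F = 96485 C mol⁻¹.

90.2 min

n(Mn) = m/M = 25.9 / 54.94 = 0.4714 mol.
Each Mn atom requires 2 electrons, so n(e⁻) = 2 × 0.4714 = 0.9428 mol.
Q = n(e⁻)·F = 0.9428 × 96485 = 90970 C.
t = Q/I = 90970 / 16.80 A = 5415 s = 90.2 min.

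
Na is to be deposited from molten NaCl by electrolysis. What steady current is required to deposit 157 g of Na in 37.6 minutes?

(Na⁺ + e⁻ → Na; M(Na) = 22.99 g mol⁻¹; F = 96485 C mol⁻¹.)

292 A

n(Na) = 157 / 22.99 = 6.829 mol.
n(e⁻) = 1 × 6.829 = 6.829 mol.
Q = n(e⁻)·F = 6.829 × 96485 = 658900 C.
I = Q/t = 658900 / 2256.0 s = 292 A.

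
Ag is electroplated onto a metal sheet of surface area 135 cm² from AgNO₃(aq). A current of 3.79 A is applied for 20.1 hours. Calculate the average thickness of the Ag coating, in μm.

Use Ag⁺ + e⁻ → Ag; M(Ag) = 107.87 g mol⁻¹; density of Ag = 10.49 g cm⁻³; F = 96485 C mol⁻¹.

Q = I·t = 3.790 × 72360 = 274200 C; n(e⁻) = 2.842 mol.
n(Ag) = n(e⁻)/1 = 2.842 mol, so m = 2.842 × 107.87 = 306.6 g.
Volume = m/ρ = 306.6 / 10.49 = 29.23 cm³.
Thickness = V/A = 29.23 / 135 = 0.217 cm = 2170 μm.

2170 μm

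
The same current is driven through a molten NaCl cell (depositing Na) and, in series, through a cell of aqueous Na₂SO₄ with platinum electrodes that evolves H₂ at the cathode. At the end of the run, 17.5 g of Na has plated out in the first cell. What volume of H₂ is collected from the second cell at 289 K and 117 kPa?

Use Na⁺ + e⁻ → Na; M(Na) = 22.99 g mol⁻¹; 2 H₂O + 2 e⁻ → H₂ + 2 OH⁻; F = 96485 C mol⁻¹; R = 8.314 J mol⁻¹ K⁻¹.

n(Na) = 17.5 / 22.99 = 0.7612 mol, so n(e⁻) = 1 × 0.7612 = 0.7612 mol.
The cells are in series, so the same 0.7612 mol of electrons passes through the second cell.
2 H₂O + 2 e⁻ → H₂ + 2 OH⁻ — 2 mol e⁻ per mol H₂, so n(H₂) = 0.7612/2 = 0.3806 mol.
V = nRT/P = (0.3806 × 8.314 × 289) / (117 × 10³) = 0.00782 m³ = 7.82 L.

7.82 L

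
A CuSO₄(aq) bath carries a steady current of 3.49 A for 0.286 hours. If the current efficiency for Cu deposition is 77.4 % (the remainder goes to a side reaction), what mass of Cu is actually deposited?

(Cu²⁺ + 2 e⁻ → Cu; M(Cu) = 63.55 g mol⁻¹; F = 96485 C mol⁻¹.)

0.916 g

Q = I·t = 3.490 × 1029.6 = 3593 C.
n(e⁻) = 3593/96485 = 0.03724 mol; theoretically n(Cu) = 0.03724/2 = 0.01862 mol, m_theo = 1.183 g.
At 77.4 % efficiency, m_actual = 0.774 × 1.183 = 0.916 g.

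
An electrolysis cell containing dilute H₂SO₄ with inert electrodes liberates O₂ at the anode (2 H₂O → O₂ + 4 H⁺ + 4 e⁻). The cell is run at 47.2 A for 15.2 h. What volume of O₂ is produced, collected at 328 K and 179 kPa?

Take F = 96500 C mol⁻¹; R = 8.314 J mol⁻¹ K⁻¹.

102 L

Q = I·t = 47.20 A × 54720 s = 2583000 C.
n(e⁻) = Q/F = 2583000 / 96500 = 26.76 mol.
4 electrons are transferred per O₂ molecule, so n(O₂) = 26.76 / 4 = 6.691 mol.
V = nRT/P = (6.691 × 8.314 × 328) / (179 × 10³ Pa) = 0.102 m³ = 102 L.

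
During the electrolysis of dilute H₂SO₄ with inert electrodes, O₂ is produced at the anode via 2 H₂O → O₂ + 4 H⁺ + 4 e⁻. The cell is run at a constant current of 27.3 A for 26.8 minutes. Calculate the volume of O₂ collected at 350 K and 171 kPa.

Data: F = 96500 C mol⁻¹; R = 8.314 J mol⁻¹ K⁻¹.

Q = I·t = 27.30 A × 1608.0 s = 43900 C.
n(e⁻) = Q/F = 43900 / 96500 = 0.4549 mol.
4 electrons are transferred per O₂ molecule, so n(O₂) = 0.4549 / 4 = 0.1137 mol.
V = nRT/P = (0.1137 × 8.314 × 350) / (171 × 10³ Pa) = 0.00194 m³ = 1.94 L.

1.94 L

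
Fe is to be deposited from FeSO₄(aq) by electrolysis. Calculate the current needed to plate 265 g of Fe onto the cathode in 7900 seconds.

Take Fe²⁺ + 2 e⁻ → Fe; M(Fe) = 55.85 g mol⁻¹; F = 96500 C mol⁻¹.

116 A

n(Fe) = 265 / 55.85 = 4.745 mol.
n(e⁻) = 2 × 4.745 = 9.490 mol.
Q = n(e⁻)·F = 9.490 × 96500 = 915800 C.
I = Q/t = 915800 / 7900.0 s = 116 A.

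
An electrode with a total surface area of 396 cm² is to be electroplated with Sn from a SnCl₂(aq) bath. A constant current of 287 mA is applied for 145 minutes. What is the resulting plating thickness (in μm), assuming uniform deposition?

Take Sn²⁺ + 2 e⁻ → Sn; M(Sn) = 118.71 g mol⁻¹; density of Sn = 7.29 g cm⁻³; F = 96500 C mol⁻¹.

Q = I·t = 0.2870 × 8700.0 = 2497 C; n(e⁻) = 0.02587 mol.
n(Sn) = n(e⁻)/2 = 0.01294 mol, so m = 0.01294 × 118.71 = 1.536 g.
Volume = m/ρ = 1.536 / 7.29 = 0.2107 cm³.
Thickness = V/A = 0.2107 / 396 = 5.32 × 10⁻⁴ cm = 5.32 μm.

5.32 μm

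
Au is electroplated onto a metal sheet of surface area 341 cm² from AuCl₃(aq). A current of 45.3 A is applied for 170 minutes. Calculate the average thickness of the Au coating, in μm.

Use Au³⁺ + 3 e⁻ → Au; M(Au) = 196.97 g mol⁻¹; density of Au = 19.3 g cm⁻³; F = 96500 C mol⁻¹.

Q = I·t = 45.30 × 10200 = 462100 C; n(e⁻) = 4.788 mol.
n(Au) = n(e⁻)/3 = 1.596 mol, so m = 1.596 × 196.97 = 314.4 g.
Volume = m/ρ = 314.4 / 19.3 = 16.29 cm³.
Thickness = V/A = 16.29 / 341 = 0.0478 cm = 478 μm.

478 μm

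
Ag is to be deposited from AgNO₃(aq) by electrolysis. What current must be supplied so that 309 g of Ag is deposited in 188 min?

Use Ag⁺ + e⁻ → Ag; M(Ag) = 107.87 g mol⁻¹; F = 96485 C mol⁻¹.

24.5 A

n(Ag) = 309 / 107.87 = 2.865 mol.
n(e⁻) = 1 × 2.865 = 2.865 mol.
Q = n(e⁻)·F = 2.865 × 96485 = 276400 C.
I = Q/t = 276400 / 11280 s = 24.5 A.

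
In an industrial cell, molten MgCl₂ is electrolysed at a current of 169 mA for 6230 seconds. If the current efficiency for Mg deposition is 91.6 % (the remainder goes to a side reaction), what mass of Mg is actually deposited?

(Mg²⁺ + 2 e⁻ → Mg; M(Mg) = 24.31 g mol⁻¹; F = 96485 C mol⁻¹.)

0.121 g

Q = I·t = 0.1690 × 6230.0 = 1053 C.
n(e⁻) = 1053/96485 = 0.01091 mol; theoretically n(Mg) = 0.01091/2 = 0.005456 mol, m_theo = 0.1326 g.
At 91.6 % efficiency, m_actual = 0.916 × 0.1326 = 0.121 g.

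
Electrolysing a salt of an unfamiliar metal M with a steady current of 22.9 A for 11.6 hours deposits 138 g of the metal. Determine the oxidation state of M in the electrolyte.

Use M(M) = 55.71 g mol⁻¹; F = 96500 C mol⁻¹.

+4

Q = I·t = 22.90 A × 41760 s = 956300 C, so n(e⁻) = 956300/96500 = 9.910 mol.
n(M) deposited = 138 / 55.71 = 2.477 mol.
Electrons per atom = n(e⁻)/n(M) = 9.910 / 2.477 = 4.00 ≈ 4, so the ion is M⁴⁺.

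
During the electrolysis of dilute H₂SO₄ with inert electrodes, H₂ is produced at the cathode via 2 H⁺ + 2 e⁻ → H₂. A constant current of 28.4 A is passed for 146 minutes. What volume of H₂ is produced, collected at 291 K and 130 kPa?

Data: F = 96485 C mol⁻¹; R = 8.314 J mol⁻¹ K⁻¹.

Q = I·t = 28.40 A × 8760.0 s = 248800 C.
n(e⁻) = Q/F = 248800 / 96485 = 2.578 mol.
2 electrons are transferred per H₂ molecule, so n(H₂) = 2.578 / 2 = 1.289 mol.
V = nRT/P = (1.289 × 8.314 × 291) / (130 × 10³ Pa) = 0.0240 m³ = 24.0 L.

24.0 L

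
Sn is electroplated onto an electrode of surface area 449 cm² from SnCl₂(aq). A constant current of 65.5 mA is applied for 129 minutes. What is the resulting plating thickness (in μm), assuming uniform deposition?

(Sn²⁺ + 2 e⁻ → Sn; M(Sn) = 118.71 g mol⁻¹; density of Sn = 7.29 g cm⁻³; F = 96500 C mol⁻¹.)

Q = I·t = 0.06550 × 7740.0 = 507.0 C; n(e⁻) = 0.005254 mol.
n(Sn) = n(e⁻)/2 = 0.002627 mol, so m = 0.002627 × 118.71 = 0.3118 g.
Volume = m/ρ = 0.3118 / 7.29 = 0.04277 cm³.
Thickness = V/A = 0.04277 / 449 = 9.53 × 10⁻⁵ cm = 0.953 μm.

0.953 μm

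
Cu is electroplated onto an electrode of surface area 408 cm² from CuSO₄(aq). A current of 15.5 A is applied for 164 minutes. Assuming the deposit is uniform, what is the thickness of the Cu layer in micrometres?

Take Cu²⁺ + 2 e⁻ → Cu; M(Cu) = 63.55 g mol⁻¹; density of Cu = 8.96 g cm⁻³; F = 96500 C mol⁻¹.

Q = I·t = 15.50 × 9840.0 = 152500 C; n(e⁻) = 1.581 mol.
n(Cu) = n(e⁻)/2 = 0.7903 mol, so m = 0.7903 × 63.55 = 50.22 g.
Volume = m/ρ = 50.22 / 8.96 = 5.605 cm³.
Thickness = V/A = 5.605 / 408 = 0.0137 cm = 137 μm.

137 μm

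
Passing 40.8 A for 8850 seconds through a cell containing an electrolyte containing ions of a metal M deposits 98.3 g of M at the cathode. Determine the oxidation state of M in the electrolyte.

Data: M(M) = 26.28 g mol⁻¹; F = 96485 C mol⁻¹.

+1

Q = I·t = 40.80 A × 8850.0 s = 361100 C, so n(e⁻) = 361100/96485 = 3.742 mol.
n(M) deposited = 98.3 / 26.28 = 3.740 mol.
Electrons per atom = n(e⁻)/n(M) = 3.742 / 3.740 = 1.00 ≈ 1, so the ion is M⁺.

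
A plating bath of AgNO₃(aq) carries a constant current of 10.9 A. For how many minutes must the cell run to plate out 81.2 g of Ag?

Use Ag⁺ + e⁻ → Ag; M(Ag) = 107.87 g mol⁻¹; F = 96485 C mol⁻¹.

n(Ag) = m/M = 81.2 / 107.87 = 0.7528 mol.
Each Ag atom requires 1 electron, so n(e⁻) = 1 × 0.7528 = 0.7528 mol.
Q = n(e⁻)·F = 0.7528 × 96485 = 72630 C.
t = Q/I = 72630 / 10.90 A = 6663 s = 111 min.

111 min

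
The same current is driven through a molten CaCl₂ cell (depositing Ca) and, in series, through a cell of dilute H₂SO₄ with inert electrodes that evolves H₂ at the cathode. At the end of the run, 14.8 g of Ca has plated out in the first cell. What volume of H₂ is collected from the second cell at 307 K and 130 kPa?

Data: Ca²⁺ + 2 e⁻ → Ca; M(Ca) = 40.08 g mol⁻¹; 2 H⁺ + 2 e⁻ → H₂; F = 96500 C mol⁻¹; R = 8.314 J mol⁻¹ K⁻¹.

n(Ca) = 14.8 / 40.08 = 0.3693 mol, so n(e⁻) = 2 × 0.3693 = 0.7385 mol.
The cells are in series, so the same 0.7385 mol of electrons passes through the second cell.
2 H⁺ + 2 e⁻ → H₂ — 2 mol e⁻ per mol H₂, so n(H₂) = 0.7385/2 = 0.3693 mol.
V = nRT/P = (0.3693 × 8.314 × 307) / (130 × 10³) = 0.00725 m³ = 7.25 L.

7.25 L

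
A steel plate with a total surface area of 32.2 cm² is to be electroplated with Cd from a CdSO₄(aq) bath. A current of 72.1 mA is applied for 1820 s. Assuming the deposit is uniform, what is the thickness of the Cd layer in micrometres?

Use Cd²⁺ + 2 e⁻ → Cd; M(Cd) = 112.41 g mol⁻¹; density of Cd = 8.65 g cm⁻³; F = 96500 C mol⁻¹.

Q = I·t = 0.07210 × 1820.0 = 131.2 C; n(e⁻) = 0.001360 mol.
n(Cd) = n(e⁻)/2 = 0.0006799 mol, so m = 0.0006799 × 112.41 = 0.07643 g.
Volume = m/ρ = 0.07643 / 8.65 = 0.008836 cm³.
Thickness = V/A = 0.008836 / 32.2 = 2.74 × 10⁻⁴ cm = 2.74 μm.

2.74 μm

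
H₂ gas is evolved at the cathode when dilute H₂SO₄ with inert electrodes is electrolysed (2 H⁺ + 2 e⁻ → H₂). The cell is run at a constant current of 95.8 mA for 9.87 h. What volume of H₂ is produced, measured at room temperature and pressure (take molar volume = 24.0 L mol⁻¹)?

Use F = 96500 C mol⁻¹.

Q = I·t = 0.09580 A × 35532 s = 3404 C.
n(e⁻) = Q/F = 3404 / 96500 = 0.03527 mol.
2 electrons are transferred per H₂ molecule, so n(H₂) = 0.03527 / 2 = 0.01764 mol.
V = n × V_m = 0.01764 × 24.0 = 0.423 L.

0.423 L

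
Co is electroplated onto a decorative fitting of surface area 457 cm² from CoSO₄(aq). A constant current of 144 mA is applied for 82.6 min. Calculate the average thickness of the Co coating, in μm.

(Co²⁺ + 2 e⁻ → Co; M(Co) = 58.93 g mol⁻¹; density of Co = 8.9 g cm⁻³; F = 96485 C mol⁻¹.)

Q = I·t = 0.1440 × 4956.0 = 713.7 C; n(e⁻) = 0.007397 mol.
n(Co) = n(e⁻)/2 = 0.003698 mol, so m = 0.003698 × 58.93 = 0.2179 g.
Volume = m/ρ = 0.2179 / 8.9 = 0.02449 cm³.
Thickness = V/A = 0.02449 / 457 = 5.36 × 10⁻⁵ cm = 0.536 μm.

0.536 μm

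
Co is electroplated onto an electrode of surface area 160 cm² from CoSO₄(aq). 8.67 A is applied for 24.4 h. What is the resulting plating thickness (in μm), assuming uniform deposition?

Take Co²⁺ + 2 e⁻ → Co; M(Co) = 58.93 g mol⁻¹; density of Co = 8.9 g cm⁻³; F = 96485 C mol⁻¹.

Q = I·t = 8.670 × 87840 = 761600 C; n(e⁻) = 7.893 mol.
n(Co) = n(e⁻)/2 = 3.947 mol, so m = 3.947 × 58.93 = 232.6 g.
Volume = m/ρ = 232.6 / 8.9 = 26.13 cm³.
Thickness = V/A = 26.13 / 160 = 0.163 cm = 1630 μm.

1630 μm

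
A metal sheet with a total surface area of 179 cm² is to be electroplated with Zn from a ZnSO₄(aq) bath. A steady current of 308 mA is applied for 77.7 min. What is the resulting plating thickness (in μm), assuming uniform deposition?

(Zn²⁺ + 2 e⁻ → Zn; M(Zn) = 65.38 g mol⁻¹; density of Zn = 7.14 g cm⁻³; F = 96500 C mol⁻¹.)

Q = I·t = 0.3080 × 4662.0 = 1436 C; n(e⁻) = 0.01488 mol.
n(Zn) = n(e⁻)/2 = 0.007440 mol, so m = 0.007440 × 65.38 = 0.4864 g.
Volume = m/ρ = 0.4864 / 7.14 = 0.06813 cm³.
Thickness = V/A = 0.06813 / 179 = 3.81 × 10⁻⁴ cm = 3.81 μm.

3.81 μm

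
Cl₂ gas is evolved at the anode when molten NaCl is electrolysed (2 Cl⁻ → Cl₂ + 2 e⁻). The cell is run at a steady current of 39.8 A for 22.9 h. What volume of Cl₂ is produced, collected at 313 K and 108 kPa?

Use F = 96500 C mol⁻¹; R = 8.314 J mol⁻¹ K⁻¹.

Q = I·t = 39.80 A × 82440 s = 3281000 C.
n(e⁻) = Q/F = 3281000 / 96500 = 34.00 mol.
2 electrons are transferred per Cl₂ molecule, so n(Cl₂) = 34.00 / 2 = 17.00 mol.
V = nRT/P = (17.00 × 8.314 × 313) / (108 × 10³ Pa) = 0.410 m³ = 410 L.

410 L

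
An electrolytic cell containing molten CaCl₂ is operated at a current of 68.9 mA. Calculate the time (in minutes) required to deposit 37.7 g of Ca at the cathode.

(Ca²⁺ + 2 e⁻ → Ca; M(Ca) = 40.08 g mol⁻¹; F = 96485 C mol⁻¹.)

n(Ca) = m/M = 37.7 / 40.08 = 0.9406 mol.
Each Ca atom requires 2 electrons, so n(e⁻) = 2 × 0.9406 = 1.881 mol.
Q = n(e⁻)·F = 1.881 × 96485 = 181500 C.
t = Q/I = 181500 / 0.06890 A = 2634000 s = 43900 min.

43900 min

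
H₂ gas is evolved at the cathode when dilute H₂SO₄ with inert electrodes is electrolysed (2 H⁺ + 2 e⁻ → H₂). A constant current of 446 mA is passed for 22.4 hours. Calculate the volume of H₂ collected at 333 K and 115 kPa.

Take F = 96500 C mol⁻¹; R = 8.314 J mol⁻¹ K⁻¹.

4.49 L

Q = I·t = 0.4460 A × 80640 s = 35970 C.
n(e⁻) = Q/F = 35970 / 96500 = 0.3727 mol.
2 electrons are transferred per H₂ molecule, so n(H₂) = 0.3727 / 2 = 0.1863 mol.
V = nRT/P = (0.1863 × 8.314 × 333) / (115 × 10³ Pa) = 0.00449 m³ = 4.49 L.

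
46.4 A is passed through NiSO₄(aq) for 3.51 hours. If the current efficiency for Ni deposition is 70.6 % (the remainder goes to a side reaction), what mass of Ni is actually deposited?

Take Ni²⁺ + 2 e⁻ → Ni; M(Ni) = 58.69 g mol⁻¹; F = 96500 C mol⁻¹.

126 g

Q = I·t = 46.40 × 12636 = 586300 C.
n(e⁻) = 586300/96500 = 6.076 mol; theoretically n(Ni) = 6.076/2 = 3.038 mol, m_theo = 178.3 g.
At 70.6 % efficiency, m_actual = 0.706 × 178.3 = 126 g.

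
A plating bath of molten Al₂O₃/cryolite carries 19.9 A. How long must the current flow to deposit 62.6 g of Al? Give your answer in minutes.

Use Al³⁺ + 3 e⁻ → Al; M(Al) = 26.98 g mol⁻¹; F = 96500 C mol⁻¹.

n(Al) = m/M = 62.6 / 26.98 = 2.320 mol.
Each Al atom requires 3 electrons, so n(e⁻) = 3 × 2.320 = 6.961 mol.
Q = n(e⁻)·F = 6.961 × 96500 = 671700 C.
t = Q/I = 671700 / 19.90 A = 33750 s = 563 min.

563 min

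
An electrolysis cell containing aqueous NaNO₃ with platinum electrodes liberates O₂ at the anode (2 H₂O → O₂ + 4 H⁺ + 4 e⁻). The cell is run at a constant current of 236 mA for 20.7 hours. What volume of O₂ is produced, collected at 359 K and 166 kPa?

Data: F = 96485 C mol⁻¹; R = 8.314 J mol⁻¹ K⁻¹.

0.819 L

Q = I·t = 0.2360 A × 74520 s = 17590 C.
n(e⁻) = Q/F = 17590 / 96485 = 0.1823 mol.
4 electrons are transferred per O₂ molecule, so n(O₂) = 0.1823 / 4 = 0.04557 mol.
V = nRT/P = (0.04557 × 8.314 × 359) / (166 × 10³ Pa) = 8.19 × 10⁻⁴ m³ = 0.819 L.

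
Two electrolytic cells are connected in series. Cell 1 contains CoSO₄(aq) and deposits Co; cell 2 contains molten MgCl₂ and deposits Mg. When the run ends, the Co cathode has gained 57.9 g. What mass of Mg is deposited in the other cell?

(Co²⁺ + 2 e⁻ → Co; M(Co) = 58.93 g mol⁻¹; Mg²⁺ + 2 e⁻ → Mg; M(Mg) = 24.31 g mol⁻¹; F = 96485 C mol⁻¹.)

23.9 g

n(Co) = 57.9 / 58.93 = 0.9825 mol.
Since Co²⁺ + 2 e⁻ → Co, n(e⁻) passed = 2 × 0.9825 = 1.965 mol.
Cells in series carry the same charge, so the same 1.965 mol of electrons passes through cell 2.
Mg²⁺ + 2 e⁻ → Mg, so n(Mg) = 1.965 / 2 = 0.9825 mol.
m(Mg) = 0.9825 × 24.31 = 23.9 g.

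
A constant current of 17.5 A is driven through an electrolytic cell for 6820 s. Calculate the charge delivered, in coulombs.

Q = I·t = 17.50 A × 6820.0 s = 1.19 × 10⁵ C.

1.19 × 10⁵ C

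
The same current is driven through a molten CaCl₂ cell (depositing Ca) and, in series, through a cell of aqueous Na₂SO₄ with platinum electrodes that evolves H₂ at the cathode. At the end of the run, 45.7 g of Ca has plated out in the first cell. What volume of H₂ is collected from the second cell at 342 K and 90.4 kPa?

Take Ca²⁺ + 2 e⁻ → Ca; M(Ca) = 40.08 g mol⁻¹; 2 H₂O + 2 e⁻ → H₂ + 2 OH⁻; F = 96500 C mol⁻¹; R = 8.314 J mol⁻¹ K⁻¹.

n(Ca) = 45.7 / 40.08 = 1.140 mol, so n(e⁻) = 2 × 1.140 = 2.280 mol.
The cells are in series, so the same 2.280 mol of electrons passes through the second cell.
2 H₂O + 2 e⁻ → H₂ + 2 OH⁻ — 2 mol e⁻ per mol H₂, so n(H₂) = 2.280/2 = 1.140 mol.
V = nRT/P = (1.140 × 8.314 × 342) / (90.4 × 10³) = 0.0359 m³ = 35.9 L.

35.9 L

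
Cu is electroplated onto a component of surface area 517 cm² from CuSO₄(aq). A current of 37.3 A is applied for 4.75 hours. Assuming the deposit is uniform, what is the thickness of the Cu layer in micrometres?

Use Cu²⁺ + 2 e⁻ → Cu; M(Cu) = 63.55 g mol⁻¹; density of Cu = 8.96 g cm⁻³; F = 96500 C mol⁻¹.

Q = I·t = 37.30 × 17100 = 637800 C; n(e⁻) = 6.610 mol.
n(Cu) = n(e⁻)/2 = 3.305 mol, so m = 3.305 × 63.55 = 210.0 g.
Volume = m/ρ = 210.0 / 8.96 = 23.44 cm³.
Thickness = V/A = 23.44 / 517 = 0.0453 cm = 453 μm.

453 μm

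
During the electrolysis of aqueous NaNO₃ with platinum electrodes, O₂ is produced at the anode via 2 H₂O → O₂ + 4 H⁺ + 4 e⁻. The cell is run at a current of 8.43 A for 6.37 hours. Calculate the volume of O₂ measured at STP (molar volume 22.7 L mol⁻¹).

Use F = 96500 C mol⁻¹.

11.4 L

Q = I·t = 8.430 A × 22932 s = 193300 C.
n(e⁻) = Q/F = 193300 / 96500 = 2.003 mol.
4 electrons are transferred per O₂ molecule, so n(O₂) = 2.003 / 4 = 0.5008 mol.
V = n × V_m = 0.5008 × 22.7 = 11.4 L.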